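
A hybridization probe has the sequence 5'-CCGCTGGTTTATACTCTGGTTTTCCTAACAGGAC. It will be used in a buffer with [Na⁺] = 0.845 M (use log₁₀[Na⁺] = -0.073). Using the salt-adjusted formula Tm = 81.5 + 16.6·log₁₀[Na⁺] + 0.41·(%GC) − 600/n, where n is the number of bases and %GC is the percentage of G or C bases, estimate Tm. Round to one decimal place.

Length n = 34. C=9, A=6, T=12, G=7
G+C = 16, so %GC = 16/34 × 100 = 47.059%
Salt term: 16.6 × (-0.073) = -1.212
GC term: 0.41 × 47.059 = 19.294; length term: −600/34 = −17.647
Tm = 81.5 + (-1.212) + 19.294 − 17.647 = 81.935 → 81.9°C

81.9°C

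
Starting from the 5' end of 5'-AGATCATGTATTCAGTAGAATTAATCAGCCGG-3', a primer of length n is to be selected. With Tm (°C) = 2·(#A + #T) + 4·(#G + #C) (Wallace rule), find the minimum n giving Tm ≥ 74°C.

n = 29

First 28 bases: AGATCATGTATTCAGTAGAATTAATCAG → Tm = 72°C (< 74°C)
First 29 bases: AGATCATGTATTCAGTAGAATTAATCAGC → Tm = 76°C (≥ 74°C)
Each additional base adds 2°C (A/T) or 4°C (G/C), so Tm is non-decreasing in n; n = 29 is the first length to reach 74°C.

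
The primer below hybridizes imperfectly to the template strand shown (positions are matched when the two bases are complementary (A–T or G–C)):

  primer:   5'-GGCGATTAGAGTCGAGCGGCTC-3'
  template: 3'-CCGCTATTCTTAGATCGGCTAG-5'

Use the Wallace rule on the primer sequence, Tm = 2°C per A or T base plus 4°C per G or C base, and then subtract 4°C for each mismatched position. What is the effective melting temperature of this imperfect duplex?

Primer base counts: A=4, T=4, G=9, C=5 → A+T=8, G+C=14
Perfect-match Tm = 2(8) + 4(14) = 16 + 56 = 72°C
Mismatches (positions where the bases are not complementary): 5 (at positions 7, 11, 14, 18, 20)
Effective Tm = 72 − 5×4 = 72 − 20 = 52°C

52°C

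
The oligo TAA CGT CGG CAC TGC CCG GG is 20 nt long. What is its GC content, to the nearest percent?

70%

Counting bases: A=3, C=7, G=7, T=3
G+C = 7 + 7 = 14 out of 20 bases
%GC = 14/20 × 100 = 70% ≈ 70%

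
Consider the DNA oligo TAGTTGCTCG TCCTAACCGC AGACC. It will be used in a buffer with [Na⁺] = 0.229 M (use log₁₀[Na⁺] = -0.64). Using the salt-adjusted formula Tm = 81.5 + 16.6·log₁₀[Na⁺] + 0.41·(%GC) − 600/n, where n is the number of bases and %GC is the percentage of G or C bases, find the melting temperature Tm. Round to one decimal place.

Length n = 25. Scanning the sequence gives G=5, A=5, C=9, T=6.
G+C = 14, so %GC = 14/25 × 100 = 56%
Salt term: 16.6 × (-0.64) = -10.624
GC term: 0.41 × 56 = 22.96; length term: −600/25 = −24
Tm = 81.5 + (-10.624) + 22.96 − 24 = 69.836 → 69.8°C

69.8°C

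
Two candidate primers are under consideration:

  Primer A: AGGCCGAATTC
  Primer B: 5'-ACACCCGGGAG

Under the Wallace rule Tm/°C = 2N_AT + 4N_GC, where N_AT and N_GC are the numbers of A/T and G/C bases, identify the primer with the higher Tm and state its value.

Primer B, 38°C

Primer A: A+T=5, G+C=6 → Tm = 2(5)+4(6) = 34°C
Primer B: A+T=3, G+C=8 → Tm = 2(3)+4(8) = 38°C
34°C vs 38°C → primer B is higher.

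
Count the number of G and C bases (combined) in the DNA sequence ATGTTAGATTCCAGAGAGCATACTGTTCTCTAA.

12

Counting bases: G=6, T=11, C=6, A=10
Total G or C: 6 + 6 = 12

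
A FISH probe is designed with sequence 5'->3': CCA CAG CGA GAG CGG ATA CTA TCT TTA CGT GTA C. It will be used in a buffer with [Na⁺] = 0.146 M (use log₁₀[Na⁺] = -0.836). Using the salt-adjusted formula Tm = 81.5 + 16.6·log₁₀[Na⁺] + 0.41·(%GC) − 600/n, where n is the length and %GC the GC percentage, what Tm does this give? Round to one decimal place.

70.5°C

Length n = 34. Scanning the sequence gives G=8, C=9, T=8, A=9.
G+C = 17, so %GC = 17/34 × 100 = 50%
Salt term: 16.6 × (-0.836) = -13.878
GC term: 0.41 × 50 = 20.5; length term: −600/34 = −17.647
Tm = 81.5 + (-13.878) + 20.5 − 17.647 = 70.475 → 70.5°C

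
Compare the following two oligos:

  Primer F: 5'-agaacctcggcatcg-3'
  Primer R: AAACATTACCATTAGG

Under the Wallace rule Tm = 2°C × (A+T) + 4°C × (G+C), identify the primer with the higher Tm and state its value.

Primer F, 48°C

Primer F: A+T=6, G+C=9 → Tm = 2(6)+4(9) = 48°C
Primer R: A+T=11, G+C=5 → Tm = 2(11)+4(5) = 42°C
48°C vs 42°C → primer F is higher.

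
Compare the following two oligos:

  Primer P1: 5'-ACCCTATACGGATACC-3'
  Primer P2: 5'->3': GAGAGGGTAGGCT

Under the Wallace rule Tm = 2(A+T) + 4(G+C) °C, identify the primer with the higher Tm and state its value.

Primer P1, 48°C

Primer P1: A+T=8, G+C=8 → Tm = 2(8)+4(8) = 48°C
Primer P2: A+T=5, G+C=8 → Tm = 2(5)+4(8) = 42°C
48°C vs 42°C → primer P1 is higher.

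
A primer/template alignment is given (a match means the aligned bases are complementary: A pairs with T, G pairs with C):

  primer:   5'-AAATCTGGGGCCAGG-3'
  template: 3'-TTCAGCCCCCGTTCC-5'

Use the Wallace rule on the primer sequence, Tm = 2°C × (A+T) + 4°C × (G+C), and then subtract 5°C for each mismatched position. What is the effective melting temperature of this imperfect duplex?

33°C

Primer base counts: A=4, T=2, G=6, C=3 → A+T=6, G+C=9
Perfect-match Tm = 2(6) + 4(9) = 12 + 36 = 48°C
Mismatches (positions where the bases are not complementary): 3 (at positions 3, 6, 12)
Effective Tm = 48 − 3×5 = 48 − 15 = 33°C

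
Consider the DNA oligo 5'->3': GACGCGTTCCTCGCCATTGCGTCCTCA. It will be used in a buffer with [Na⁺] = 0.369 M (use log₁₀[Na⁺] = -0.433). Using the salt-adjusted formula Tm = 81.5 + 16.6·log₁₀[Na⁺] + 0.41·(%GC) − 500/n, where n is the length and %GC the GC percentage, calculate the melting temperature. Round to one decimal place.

Length n = 27. G=6, C=11, T=7, A=3
G+C = 17, so %GC = 17/27 × 100 = 62.963%
Salt term: 16.6 × (-0.433) = -7.188
GC term: 0.41 × 62.963 = 25.815; length term: −500/27 = −18.519
Tm = 81.5 + (-7.188) + 25.815 − 18.519 = 81.608 → 81.6°C

81.6°C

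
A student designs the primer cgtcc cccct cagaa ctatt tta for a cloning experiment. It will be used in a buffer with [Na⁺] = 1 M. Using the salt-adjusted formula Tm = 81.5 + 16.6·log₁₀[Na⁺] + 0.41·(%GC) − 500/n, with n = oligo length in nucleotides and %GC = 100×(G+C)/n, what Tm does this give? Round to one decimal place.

Length n = 23. Base counts: G=2, T=7, C=9, A=5
G+C = 11, so %GC = 11/23 × 100 = 47.826%
Salt term: 16.6 × (0) = 0
GC term: 0.41 × 47.826 = 19.609; length term: −500/23 = −21.739
Tm = 81.5 + (0) + 19.609 − 21.739 = 79.37 → 79.4°C

79.4°C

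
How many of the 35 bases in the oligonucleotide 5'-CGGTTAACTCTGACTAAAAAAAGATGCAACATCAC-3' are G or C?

13

Scanning the sequence gives A=15, C=8, T=7, G=5.
G+C = 5 + 8 = 13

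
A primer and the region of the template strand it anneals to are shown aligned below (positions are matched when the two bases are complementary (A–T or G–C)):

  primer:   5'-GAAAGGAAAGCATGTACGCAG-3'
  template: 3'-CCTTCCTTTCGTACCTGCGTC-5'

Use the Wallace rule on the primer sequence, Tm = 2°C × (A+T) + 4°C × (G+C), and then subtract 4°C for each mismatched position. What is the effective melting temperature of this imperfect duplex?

54°C

Primer base counts: A=9, T=2, G=7, C=3 → A+T=11, G+C=10
Perfect-match Tm = 2(11) + 4(10) = 22 + 40 = 62°C
Mismatches (positions where the bases are not complementary): 2 (at positions 2, 15)
Effective Tm = 62 − 2×4 = 62 − 8 = 54°C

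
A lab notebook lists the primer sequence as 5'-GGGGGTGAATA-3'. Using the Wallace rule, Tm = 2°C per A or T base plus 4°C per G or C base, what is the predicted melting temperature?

Counting bases: C=0, A=3, G=6, T=2
AT pairs contribute 5, GC pairs contribute 6.
Tm = 2(5) + 4(6) = 10 + 24 = 34°C

34°C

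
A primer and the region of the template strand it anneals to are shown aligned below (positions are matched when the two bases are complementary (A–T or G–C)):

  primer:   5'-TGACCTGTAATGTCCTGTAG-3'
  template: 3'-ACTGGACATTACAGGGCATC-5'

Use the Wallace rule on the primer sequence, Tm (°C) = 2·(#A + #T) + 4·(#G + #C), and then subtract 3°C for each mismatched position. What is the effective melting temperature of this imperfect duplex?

Primer base counts: A=4, T=7, G=5, C=4 → A+T=11, G+C=9
Perfect-match Tm = 2(11) + 4(9) = 22 + 36 = 58°C
Mismatches (positions where the bases are not complementary): 1 (at position 16)
Effective Tm = 58 − 1×3 = 58 − 3 = 55°C

55°C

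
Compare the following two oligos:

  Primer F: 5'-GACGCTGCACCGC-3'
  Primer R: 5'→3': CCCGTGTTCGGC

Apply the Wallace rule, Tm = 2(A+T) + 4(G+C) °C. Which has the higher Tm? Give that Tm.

Primer F, 46°C

Primer F: A+T=3, G+C=10 → Tm = 2(3)+4(10) = 46°C
Primer R: A+T=3, G+C=9 → Tm = 2(3)+4(9) = 42°C
46°C vs 42°C → primer F is higher.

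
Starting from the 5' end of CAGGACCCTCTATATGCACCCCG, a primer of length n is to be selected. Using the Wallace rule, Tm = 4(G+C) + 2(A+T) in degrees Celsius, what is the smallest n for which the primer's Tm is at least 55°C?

First 18 bases: CAGGACCCTCTATATGCA → Tm = 54°C (< 55°C)
First 19 bases: CAGGACCCTCTATATGCAC → Tm = 58°C (≥ 55°C)
Each additional base adds 2°C (A/T) or 4°C (G/C), so Tm is non-decreasing in n; n = 19 is the first length to reach 55°C.

n = 19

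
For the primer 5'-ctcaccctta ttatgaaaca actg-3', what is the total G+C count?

Base counts: C=7, G=2, A=8, T=7
G+C = 2 + 7 = 9

9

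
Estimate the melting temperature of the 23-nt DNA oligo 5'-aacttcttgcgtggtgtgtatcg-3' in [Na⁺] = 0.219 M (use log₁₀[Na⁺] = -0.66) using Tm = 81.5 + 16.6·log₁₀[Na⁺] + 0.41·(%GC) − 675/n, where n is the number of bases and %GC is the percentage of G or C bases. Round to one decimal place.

60.8°C

Length n = 23. Counting bases: A=3, G=7, T=9, C=4
G+C = 11, so %GC = 11/23 × 100 = 47.826%
Salt term: 16.6 × (-0.66) = -10.956
GC term: 0.41 × 47.826 = 19.609; length term: −675/23 = −29.348
Tm = 81.5 + (-10.956) + 19.609 − 29.348 = 60.805 → 60.8°C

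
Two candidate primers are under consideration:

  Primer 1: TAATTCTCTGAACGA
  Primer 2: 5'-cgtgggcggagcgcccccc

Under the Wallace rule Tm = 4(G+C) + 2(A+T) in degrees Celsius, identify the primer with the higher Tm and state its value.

Primer 2, 72°C

Primer 1: A+T=10, G+C=5 → Tm = 2(10)+4(5) = 40°C
Primer 2: A+T=2, G+C=17 → Tm = 2(2)+4(17) = 72°C
40°C vs 72°C → primer 2 is higher.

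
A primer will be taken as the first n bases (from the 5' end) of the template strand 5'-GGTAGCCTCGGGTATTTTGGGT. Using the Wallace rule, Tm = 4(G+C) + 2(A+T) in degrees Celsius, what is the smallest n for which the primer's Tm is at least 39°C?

n = 12

First 11 bases: GGTAGCCTCGG → Tm = 38°C (< 39°C)
First 12 bases: GGTAGCCTCGGG → Tm = 42°C (≥ 39°C)
Since every base adds ≥2°C, Tm only increases with n, so the threshold is first crossed at n = 12.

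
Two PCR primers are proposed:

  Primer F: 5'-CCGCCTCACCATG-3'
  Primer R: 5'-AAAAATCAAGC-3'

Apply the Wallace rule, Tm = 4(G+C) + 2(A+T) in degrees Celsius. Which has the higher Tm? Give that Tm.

Primer F: A+T=4, G+C=9 → Tm = 2(4)+4(9) = 44°C
Primer R: A+T=8, G+C=3 → Tm = 2(8)+4(3) = 28°C
44°C vs 28°C → primer F is higher.

Primer F, 44°C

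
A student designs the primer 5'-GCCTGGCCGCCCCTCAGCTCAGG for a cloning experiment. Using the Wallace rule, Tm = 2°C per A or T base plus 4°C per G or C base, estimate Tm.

Counting bases: A=2, C=11, G=7, T=3
AT pairs contribute 5, GC pairs contribute 18.
Tm = 2(5) + 4(18) = 10 + 72 = 82°C

82°C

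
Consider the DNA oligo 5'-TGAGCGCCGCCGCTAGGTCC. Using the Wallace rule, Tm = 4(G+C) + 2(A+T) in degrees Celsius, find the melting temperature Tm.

70°C

T=3, C=8, A=2, G=7
A+T = 5, G+C = 15
Tm = 2(5) + 4(15) = 10 + 60 = 70°C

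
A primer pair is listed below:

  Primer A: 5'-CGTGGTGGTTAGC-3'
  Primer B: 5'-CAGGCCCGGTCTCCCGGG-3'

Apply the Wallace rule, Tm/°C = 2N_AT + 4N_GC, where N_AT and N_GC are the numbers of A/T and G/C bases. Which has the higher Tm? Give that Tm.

Primer A: A+T=5, G+C=8 → Tm = 2(5)+4(8) = 42°C
Primer B: A+T=3, G+C=15 → Tm = 2(3)+4(15) = 66°C
42°C vs 66°C → primer B is higher.

Primer B, 66°C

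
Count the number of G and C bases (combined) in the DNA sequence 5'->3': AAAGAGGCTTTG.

G=4, T=3, C=1, A=4
G+C = 4 + 1 = 5

5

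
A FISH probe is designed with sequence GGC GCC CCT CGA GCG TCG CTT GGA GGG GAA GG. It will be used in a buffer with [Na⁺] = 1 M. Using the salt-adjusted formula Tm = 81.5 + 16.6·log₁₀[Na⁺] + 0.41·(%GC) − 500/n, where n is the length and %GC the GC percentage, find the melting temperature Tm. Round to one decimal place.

96.6°C

Length n = 32. Counting bases: C=9, T=4, A=4, G=15
G+C = 24, so %GC = 24/32 × 100 = 75%
Salt term: 16.6 × (0) = 0
GC term: 0.41 × 75 = 30.75; length term: −500/32 = −15.625
Tm = 81.5 + (0) + 30.75 − 15.625 = 96.625 → 96.6°C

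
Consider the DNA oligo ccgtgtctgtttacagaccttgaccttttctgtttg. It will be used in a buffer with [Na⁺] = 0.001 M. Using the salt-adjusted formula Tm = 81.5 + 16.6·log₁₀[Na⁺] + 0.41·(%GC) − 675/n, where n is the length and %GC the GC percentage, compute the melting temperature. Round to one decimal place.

31.2°C

Length n = 36. Scanning the sequence gives A=4, G=7, C=9, T=16.
G+C = 16, so %GC = 16/36 × 100 = 44.444%
Salt term: 16.6 × (-3) = -49.8
GC term: 0.41 × 44.444 = 18.222; length term: −675/36 = −18.75
Tm = 81.5 + (-49.8) + 18.222 − 18.75 = 31.172 → 31.2°C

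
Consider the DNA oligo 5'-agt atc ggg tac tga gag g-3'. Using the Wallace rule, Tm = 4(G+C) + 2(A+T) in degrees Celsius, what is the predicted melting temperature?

58°C

C=2, T=4, A=5, G=8
A+T = 9, G+C = 10
Tm = 2(9) + 4(10) = 18 + 40 = 58°C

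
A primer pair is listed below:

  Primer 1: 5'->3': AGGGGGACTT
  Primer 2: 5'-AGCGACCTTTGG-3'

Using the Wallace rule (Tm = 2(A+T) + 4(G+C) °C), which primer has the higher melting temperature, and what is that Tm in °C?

Primer 2, 38°C

Primer 1: A+T=4, G+C=6 → Tm = 2(4)+4(6) = 32°C
Primer 2: A+T=5, G+C=7 → Tm = 2(5)+4(7) = 38°C
32°C vs 38°C → primer 2 is higher.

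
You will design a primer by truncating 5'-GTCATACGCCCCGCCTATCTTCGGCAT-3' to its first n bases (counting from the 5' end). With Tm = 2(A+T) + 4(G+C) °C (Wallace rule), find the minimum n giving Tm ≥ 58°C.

n = 18

First 17 bases: GTCATACGCCCCGCCTA → Tm = 56°C (< 58°C)
First 18 bases: GTCATACGCCCCGCCTAT → Tm = 58°C (≥ 58°C)
Since every base adds ≥2°C, Tm only increases with n, so the threshold is first crossed at n = 18.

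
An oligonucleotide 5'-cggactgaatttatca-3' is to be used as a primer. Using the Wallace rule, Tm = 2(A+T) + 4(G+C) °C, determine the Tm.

44°C

T=5, C=3, A=5, G=3
A+T = 10, G+C = 6
Tm = 2×10 + 4×6 = 44°C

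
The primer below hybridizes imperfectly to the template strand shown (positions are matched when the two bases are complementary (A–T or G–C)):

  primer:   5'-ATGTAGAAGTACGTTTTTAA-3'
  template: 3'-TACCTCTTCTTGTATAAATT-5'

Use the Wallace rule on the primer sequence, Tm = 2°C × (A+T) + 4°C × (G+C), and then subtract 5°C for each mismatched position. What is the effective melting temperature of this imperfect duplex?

Primer base counts: A=7, T=8, G=4, C=1 → A+T=15, G+C=5
Perfect-match Tm = 2(15) + 4(5) = 30 + 20 = 50°C
Mismatches (positions where the bases are not complementary): 4 (at positions 4, 10, 13, 15)
Effective Tm = 50 − 4×5 = 50 − 20 = 30°C

30°C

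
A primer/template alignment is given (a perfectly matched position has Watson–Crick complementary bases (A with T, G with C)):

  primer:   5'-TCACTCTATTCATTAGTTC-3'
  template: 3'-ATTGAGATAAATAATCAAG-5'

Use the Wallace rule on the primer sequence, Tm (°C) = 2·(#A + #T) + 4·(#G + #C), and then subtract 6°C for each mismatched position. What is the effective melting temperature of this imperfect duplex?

Primer base counts: A=4, T=9, G=1, C=5 → A+T=13, G+C=6
Perfect-match Tm = 2(13) + 4(6) = 26 + 24 = 50°C
Mismatches (positions where the bases are not complementary): 2 (at positions 2, 11)
Effective Tm = 50 − 2×6 = 50 − 12 = 38°C

38°C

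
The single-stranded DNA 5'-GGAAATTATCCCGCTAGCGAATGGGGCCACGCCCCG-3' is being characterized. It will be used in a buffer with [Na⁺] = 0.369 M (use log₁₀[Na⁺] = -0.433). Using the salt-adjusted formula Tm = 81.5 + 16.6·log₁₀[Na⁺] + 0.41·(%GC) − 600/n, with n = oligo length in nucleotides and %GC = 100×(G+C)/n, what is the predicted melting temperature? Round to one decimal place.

Length n = 36. Scanning the sequence gives G=11, C=12, A=8, T=5.
G+C = 23, so %GC = 23/36 × 100 = 63.889%
Salt term: 16.6 × (-0.433) = -7.188
GC term: 0.41 × 63.889 = 26.194; length term: −600/36 = −16.667
Tm = 81.5 + (-7.188) + 26.194 − 16.667 = 83.839 → 83.8°C

83.8°C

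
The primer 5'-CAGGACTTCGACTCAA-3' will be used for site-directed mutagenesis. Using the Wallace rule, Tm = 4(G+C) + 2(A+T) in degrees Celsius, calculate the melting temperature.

48°C

G=3, C=5, T=3, A=5
A+T = 8, G+C = 8
Tm = 2(8) + 4(8) = 16 + 32 = 48°C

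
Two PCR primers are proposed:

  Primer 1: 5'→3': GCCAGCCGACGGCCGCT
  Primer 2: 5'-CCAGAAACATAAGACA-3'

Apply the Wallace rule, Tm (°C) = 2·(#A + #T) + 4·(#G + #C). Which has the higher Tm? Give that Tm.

Primer 1, 62°C

Primer 1: A+T=3, G+C=14 → Tm = 2(3)+4(14) = 62°C
Primer 2: A+T=10, G+C=6 → Tm = 2(10)+4(6) = 44°C
62°C vs 44°C → primer 1 is higher.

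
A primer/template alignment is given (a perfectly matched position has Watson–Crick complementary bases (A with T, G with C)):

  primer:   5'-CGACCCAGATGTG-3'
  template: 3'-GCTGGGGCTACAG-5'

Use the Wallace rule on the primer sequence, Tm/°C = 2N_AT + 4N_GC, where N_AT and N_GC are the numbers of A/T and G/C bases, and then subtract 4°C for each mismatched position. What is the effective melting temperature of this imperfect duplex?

Primer base counts: A=3, T=2, G=4, C=4 → A+T=5, G+C=8
Perfect-match Tm = 2(5) + 4(8) = 10 + 32 = 42°C
Mismatches (positions where the bases are not complementary): 2 (at positions 7, 13)
Effective Tm = 42 − 2×4 = 42 − 8 = 34°C

34°C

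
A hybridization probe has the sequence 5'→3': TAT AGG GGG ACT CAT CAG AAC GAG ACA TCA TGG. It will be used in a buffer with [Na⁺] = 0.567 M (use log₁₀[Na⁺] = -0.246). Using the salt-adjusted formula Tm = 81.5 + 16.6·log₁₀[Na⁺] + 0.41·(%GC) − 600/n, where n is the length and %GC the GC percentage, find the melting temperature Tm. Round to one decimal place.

Length n = 33. Scanning the sequence gives A=11, T=6, G=10, C=6.
G+C = 16, so %GC = 16/33 × 100 = 48.485%
Salt term: 16.6 × (-0.246) = -4.084
GC term: 0.41 × 48.485 = 19.879; length term: −600/33 = −18.182
Tm = 81.5 + (-4.084) + 19.879 − 18.182 = 79.113 → 79.1°C

79.1°C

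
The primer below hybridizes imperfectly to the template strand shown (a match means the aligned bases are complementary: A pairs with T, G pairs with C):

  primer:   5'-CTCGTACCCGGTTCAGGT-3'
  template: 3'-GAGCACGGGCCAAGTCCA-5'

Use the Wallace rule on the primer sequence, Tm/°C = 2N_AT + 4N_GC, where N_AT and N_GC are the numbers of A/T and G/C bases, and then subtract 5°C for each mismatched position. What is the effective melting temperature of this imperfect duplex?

53°C

Primer base counts: A=2, T=5, G=5, C=6 → A+T=7, G+C=11
Perfect-match Tm = 2(7) + 4(11) = 14 + 44 = 58°C
Mismatches (positions where the bases are not complementary): 1 (at position 6)
Effective Tm = 58 − 1×5 = 58 − 5 = 53°C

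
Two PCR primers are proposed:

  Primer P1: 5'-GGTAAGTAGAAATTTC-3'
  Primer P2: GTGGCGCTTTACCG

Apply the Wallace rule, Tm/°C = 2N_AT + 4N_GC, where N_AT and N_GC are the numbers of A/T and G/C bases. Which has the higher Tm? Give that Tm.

Primer P1: A+T=11, G+C=5 → Tm = 2(11)+4(5) = 42°C
Primer P2: A+T=5, G+C=9 → Tm = 2(5)+4(9) = 46°C
42°C vs 46°C → primer P2 is higher.

Primer P2, 46°C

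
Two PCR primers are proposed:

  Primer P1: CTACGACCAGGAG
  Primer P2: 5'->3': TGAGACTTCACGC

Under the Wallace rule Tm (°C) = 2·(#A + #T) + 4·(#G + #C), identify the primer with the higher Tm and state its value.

Primer P1: A+T=5, G+C=8 → Tm = 2(5)+4(8) = 42°C
Primer P2: A+T=6, G+C=7 → Tm = 2(6)+4(7) = 40°C
42°C vs 40°C → primer P1 is higher.

Primer P1, 42°C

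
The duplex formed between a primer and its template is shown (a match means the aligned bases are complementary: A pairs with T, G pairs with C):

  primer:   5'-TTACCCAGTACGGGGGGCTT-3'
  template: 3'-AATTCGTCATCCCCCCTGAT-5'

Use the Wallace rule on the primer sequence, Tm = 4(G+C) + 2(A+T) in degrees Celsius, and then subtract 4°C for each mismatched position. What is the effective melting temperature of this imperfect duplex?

Primer base counts: A=3, T=5, G=7, C=5 → A+T=8, G+C=12
Perfect-match Tm = 2(8) + 4(12) = 16 + 48 = 64°C
Mismatches (positions where the bases are not complementary): 5 (at positions 4, 5, 11, 17, 20)
Effective Tm = 64 − 5×4 = 64 − 20 = 44°C

44°C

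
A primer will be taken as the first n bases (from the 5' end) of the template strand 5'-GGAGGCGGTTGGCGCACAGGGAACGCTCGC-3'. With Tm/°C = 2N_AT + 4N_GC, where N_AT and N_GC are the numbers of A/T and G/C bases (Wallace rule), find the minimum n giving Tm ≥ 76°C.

First 21 bases: GGAGGCGGTTGGCGCACAGGG → Tm = 74°C (< 76°C)
First 22 bases: GGAGGCGGTTGGCGCACAGGGA → Tm = 76°C (≥ 76°C)
Each additional base adds 2°C (A/T) or 4°C (G/C), so Tm is non-decreasing in n; n = 22 is the first length to reach 76°C.

n = 22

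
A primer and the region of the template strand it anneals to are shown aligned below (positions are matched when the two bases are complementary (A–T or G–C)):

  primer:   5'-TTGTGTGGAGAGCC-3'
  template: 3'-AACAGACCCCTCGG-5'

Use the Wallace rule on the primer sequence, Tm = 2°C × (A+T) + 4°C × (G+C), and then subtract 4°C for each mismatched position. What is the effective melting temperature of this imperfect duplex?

36°C

Primer base counts: A=2, T=4, G=6, C=2 → A+T=6, G+C=8
Perfect-match Tm = 2(6) + 4(8) = 12 + 32 = 44°C
Mismatches (positions where the bases are not complementary): 2 (at positions 5, 9)
Effective Tm = 44 − 2×4 = 44 − 8 = 36°C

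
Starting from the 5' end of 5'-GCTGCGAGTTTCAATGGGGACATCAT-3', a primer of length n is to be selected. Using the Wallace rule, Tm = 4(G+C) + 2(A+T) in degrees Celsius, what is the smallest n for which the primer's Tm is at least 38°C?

n = 12

First 11 bases: GCTGCGAGTTT → Tm = 34°C (< 38°C)
First 12 bases: GCTGCGAGTTTC → Tm = 38°C (≥ 38°C)
Since every base adds ≥2°C, Tm only increases with n, so the threshold is first crossed at n = 12.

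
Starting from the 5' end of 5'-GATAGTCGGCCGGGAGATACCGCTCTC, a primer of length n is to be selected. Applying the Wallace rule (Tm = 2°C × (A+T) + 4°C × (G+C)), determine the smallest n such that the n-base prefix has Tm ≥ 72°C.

First 21 bases: GATAGTCGGCCGGGAGATACC → Tm = 68°C (< 72°C)
First 22 bases: GATAGTCGGCCGGGAGATACCG → Tm = 72°C (≥ 72°C)
Each additional base adds 2°C (A/T) or 4°C (G/C), so Tm is non-decreasing in n; n = 22 is the first length to reach 72°C.

n = 22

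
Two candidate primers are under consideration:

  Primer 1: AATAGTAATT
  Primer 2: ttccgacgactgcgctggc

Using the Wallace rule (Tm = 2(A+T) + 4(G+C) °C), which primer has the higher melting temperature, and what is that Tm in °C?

Primer 2, 64°C

Primer 1: A+T=9, G+C=1 → Tm = 2(9)+4(1) = 22°C
Primer 2: A+T=6, G+C=13 → Tm = 2(6)+4(13) = 64°C
22°C vs 64°C → primer 2 is higher.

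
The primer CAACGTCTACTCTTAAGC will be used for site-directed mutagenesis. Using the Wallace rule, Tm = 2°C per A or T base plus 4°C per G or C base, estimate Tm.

Scanning the sequence gives C=6, A=5, G=2, T=5.
So N_AT = 10 and N_GC = 8.
Tm = 2(10) + 4(8) = 20 + 32 = 52°C

52°C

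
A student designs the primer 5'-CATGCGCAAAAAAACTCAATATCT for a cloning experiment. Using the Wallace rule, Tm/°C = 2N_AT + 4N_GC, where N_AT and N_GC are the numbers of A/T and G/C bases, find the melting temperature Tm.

Scanning the sequence gives A=11, G=2, C=6, T=5.
A+T = 16, G+C = 8
Tm = 4·8 + 2·16 = 32 + 32 = 64°C

64°C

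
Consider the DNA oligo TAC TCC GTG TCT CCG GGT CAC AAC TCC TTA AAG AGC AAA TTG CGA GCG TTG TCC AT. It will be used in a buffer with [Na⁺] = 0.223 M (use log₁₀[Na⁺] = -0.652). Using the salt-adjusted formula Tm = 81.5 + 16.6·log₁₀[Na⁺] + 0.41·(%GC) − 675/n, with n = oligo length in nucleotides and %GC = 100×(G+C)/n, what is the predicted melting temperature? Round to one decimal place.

Length n = 56. Counting bases: G=12, T=15, A=13, C=16
G+C = 28, so %GC = 28/56 × 100 = 50%
Salt term: 16.6 × (-0.652) = -10.823
GC term: 0.41 × 50 = 20.5; length term: −675/56 = −12.054
Tm = 81.5 + (-10.823) + 20.5 − 12.054 = 79.123 → 79.1°C

79.1°C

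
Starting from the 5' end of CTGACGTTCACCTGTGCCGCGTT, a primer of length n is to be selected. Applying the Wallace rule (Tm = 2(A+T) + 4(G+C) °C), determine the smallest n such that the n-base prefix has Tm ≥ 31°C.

n = 11

First 10 bases: CTGACGTTCA → Tm = 30°C (< 31°C)
First 11 bases: CTGACGTTCAC → Tm = 34°C (≥ 31°C)
Each additional base adds 2°C (A/T) or 4°C (G/C), so Tm is non-decreasing in n; n = 11 is the first length to reach 31°C.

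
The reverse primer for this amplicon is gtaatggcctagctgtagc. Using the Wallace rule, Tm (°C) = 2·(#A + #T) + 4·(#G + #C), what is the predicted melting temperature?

T=5, G=6, C=4, A=4
So N_AT = 9 and N_GC = 10.
Tm = 2(9) + 4(10) = 18 + 40 = 58°C

58°C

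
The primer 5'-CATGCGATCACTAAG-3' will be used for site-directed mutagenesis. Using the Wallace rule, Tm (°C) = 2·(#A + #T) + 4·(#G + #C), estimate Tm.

44°C

Counting bases: G=3, A=5, C=4, T=3
A+T = 8, G+C = 7
Tm = 2(8) + 4(7) = 16 + 28 = 44°C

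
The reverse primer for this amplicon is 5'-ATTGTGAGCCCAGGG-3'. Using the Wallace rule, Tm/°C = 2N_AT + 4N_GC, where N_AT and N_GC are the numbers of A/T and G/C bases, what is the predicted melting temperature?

48°C

Base counts: G=6, A=3, T=3, C=3
AT pairs contribute 6, GC pairs contribute 9.
Tm = 4·9 + 2·6 = 36 + 12 = 48°C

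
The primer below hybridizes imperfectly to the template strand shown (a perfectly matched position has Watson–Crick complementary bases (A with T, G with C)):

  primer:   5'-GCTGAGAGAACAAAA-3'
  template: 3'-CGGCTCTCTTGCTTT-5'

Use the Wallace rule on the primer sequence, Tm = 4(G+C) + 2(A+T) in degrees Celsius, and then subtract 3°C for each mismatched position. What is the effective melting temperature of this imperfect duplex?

36°C

Primer base counts: A=8, T=1, G=4, C=2 → A+T=9, G+C=6
Perfect-match Tm = 2(9) + 4(6) = 18 + 24 = 42°C
Mismatches (positions where the bases are not complementary): 2 (at positions 3, 12)
Effective Tm = 42 − 2×3 = 42 − 6 = 36°C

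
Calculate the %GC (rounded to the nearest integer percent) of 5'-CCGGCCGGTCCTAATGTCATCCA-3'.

Counting bases: T=5, C=9, G=5, A=4
G+C = 5 + 9 = 14 out of 23 bases
%GC = 14/23 × 100 = 60.87% ≈ 61%

61%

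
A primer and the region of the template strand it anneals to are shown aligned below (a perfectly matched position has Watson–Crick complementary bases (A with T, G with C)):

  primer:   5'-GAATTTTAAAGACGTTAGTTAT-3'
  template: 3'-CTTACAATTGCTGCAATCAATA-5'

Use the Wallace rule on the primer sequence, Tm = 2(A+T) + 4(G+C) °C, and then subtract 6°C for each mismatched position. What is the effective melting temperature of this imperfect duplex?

Primer base counts: A=8, T=9, G=4, C=1 → A+T=17, G+C=5
Perfect-match Tm = 2(17) + 4(5) = 34 + 20 = 54°C
Mismatches (positions where the bases are not complementary): 2 (at positions 5, 10)
Effective Tm = 54 − 2×6 = 54 − 12 = 42°C

42°C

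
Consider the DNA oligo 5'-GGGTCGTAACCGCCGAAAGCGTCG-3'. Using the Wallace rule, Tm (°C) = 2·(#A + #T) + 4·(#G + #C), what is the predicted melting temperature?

Base counts: A=5, G=9, C=7, T=3
AT pairs contribute 8, GC pairs contribute 16.
Tm = 2×8 + 4×16 = 80°C

80°C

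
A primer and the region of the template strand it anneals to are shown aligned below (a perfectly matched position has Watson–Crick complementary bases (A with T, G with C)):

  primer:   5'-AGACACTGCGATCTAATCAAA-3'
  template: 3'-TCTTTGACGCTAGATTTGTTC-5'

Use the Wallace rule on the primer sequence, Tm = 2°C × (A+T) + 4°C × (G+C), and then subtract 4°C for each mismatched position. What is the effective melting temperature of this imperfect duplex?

46°C

Primer base counts: A=9, T=4, G=3, C=5 → A+T=13, G+C=8
Perfect-match Tm = 2(13) + 4(8) = 26 + 32 = 58°C
Mismatches (positions where the bases are not complementary): 3 (at positions 4, 17, 21)
Effective Tm = 58 − 3×4 = 58 − 12 = 46°C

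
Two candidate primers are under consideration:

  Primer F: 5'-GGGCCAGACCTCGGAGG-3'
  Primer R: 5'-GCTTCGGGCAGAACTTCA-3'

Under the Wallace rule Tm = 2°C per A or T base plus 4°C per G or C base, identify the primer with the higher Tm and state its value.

Primer F, 60°C

Primer F: A+T=4, G+C=13 → Tm = 2(4)+4(13) = 60°C
Primer R: A+T=8, G+C=10 → Tm = 2(8)+4(10) = 56°C
60°C vs 56°C → primer F is higher.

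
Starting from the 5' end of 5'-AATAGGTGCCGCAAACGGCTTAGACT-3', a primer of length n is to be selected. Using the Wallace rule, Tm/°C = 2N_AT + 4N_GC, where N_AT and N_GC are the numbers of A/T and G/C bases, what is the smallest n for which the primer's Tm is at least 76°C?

n = 25

First 24 bases: AATAGGTGCCGCAAACGGCTTAGA → Tm = 72°C (< 76°C)
First 25 bases: AATAGGTGCCGCAAACGGCTTAGAC → Tm = 76°C (≥ 76°C)
Each additional base adds 2°C (A/T) or 4°C (G/C), so Tm is non-decreasing in n; n = 25 is the first length to reach 76°C.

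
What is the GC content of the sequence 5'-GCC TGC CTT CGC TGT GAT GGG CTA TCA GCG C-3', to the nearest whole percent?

Counting bases: A=3, C=10, G=10, T=8
G+C = 10 + 10 = 20 out of 31 bases
%GC = 20/31 × 100 = 64.52% ≈ 65%

65%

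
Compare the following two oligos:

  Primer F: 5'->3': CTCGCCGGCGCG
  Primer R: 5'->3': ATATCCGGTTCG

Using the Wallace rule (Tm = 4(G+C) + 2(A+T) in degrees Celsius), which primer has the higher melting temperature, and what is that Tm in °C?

Primer F, 46°C

Primer F: A+T=1, G+C=11 → Tm = 2(1)+4(11) = 46°C
Primer R: A+T=6, G+C=6 → Tm = 2(6)+4(6) = 36°C
46°C vs 36°C → primer F is higher.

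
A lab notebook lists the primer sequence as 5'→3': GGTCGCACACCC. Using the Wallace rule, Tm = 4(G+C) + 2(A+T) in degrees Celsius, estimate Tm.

Counting bases: T=1, C=6, A=2, G=3
So N_AT = 3 and N_GC = 9.
Tm = 2×3 + 4×9 = 42°C

42°C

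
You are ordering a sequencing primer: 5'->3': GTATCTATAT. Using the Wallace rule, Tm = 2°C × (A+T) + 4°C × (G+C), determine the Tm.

24°C

Base counts: T=5, A=3, G=1, C=1
So N_AT = 8 and N_GC = 2.
Tm = 2×8 + 4×2 = 24°C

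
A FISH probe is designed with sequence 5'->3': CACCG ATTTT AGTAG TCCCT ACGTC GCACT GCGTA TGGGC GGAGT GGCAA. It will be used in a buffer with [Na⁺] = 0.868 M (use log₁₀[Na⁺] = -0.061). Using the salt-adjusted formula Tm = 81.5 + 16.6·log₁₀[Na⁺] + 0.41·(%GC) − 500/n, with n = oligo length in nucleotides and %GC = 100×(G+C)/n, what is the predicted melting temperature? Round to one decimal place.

Length n = 50. T=12, C=13, A=10, G=15
G+C = 28, so %GC = 28/50 × 100 = 56%
Salt term: 16.6 × (-0.061) = -1.013
GC term: 0.41 × 56 = 22.96; length term: −500/50 = −10
Tm = 81.5 + (-1.013) + 22.96 − 10 = 93.447 → 93.4°C

93.4°C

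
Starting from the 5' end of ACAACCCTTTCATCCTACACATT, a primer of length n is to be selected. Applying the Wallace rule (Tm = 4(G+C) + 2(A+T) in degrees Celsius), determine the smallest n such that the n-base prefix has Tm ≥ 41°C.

n = 15

First 14 bases: ACAACCCTTTCATC → Tm = 40°C (< 41°C)
First 15 bases: ACAACCCTTTCATCC → Tm = 44°C (≥ 41°C)
Each additional base adds 2°C (A/T) or 4°C (G/C), so Tm is non-decreasing in n; n = 15 is the first length to reach 41°C.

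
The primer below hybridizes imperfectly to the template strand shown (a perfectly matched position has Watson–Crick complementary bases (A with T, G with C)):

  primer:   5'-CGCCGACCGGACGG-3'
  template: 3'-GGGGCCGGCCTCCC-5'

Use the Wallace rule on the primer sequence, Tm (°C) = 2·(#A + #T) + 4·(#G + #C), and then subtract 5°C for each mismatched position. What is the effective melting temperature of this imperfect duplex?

Primer base counts: A=2, T=0, G=6, C=6 → A+T=2, G+C=12
Perfect-match Tm = 2(2) + 4(12) = 4 + 48 = 52°C
Mismatches (positions where the bases are not complementary): 3 (at positions 2, 6, 12)
Effective Tm = 52 − 3×5 = 52 − 15 = 37°C

37°C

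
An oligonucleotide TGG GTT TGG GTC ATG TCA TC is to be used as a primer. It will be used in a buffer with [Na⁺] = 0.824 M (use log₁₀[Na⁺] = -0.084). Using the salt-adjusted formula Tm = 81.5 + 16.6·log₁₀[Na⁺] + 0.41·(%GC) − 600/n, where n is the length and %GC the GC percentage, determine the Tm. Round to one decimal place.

70.6°C

Length n = 20. Counting bases: T=8, A=2, G=7, C=3
G+C = 10, so %GC = 10/20 × 100 = 50%
Salt term: 16.6 × (-0.084) = -1.394
GC term: 0.41 × 50 = 20.5; length term: −600/20 = −30
Tm = 81.5 + (-1.394) + 20.5 − 30 = 70.606 → 70.6°C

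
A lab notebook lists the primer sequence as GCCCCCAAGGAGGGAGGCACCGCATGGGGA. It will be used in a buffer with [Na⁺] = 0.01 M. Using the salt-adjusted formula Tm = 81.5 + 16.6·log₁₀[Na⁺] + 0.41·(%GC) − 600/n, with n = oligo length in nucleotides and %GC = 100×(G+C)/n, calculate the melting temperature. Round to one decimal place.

Length n = 30. Base counts: T=1, G=13, C=9, A=7
G+C = 22, so %GC = 22/30 × 100 = 73.333%
Salt term: 16.6 × (-2) = -33.2
GC term: 0.41 × 73.333 = 30.067; length term: −600/30 = −20
Tm = 81.5 + (-33.2) + 30.067 − 20 = 58.367 → 58.4°C

58.4°C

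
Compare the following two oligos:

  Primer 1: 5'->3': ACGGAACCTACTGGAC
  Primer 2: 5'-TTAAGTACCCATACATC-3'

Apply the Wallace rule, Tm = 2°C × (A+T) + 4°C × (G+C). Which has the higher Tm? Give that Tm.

Primer 1: A+T=7, G+C=9 → Tm = 2(7)+4(9) = 50°C
Primer 2: A+T=11, G+C=6 → Tm = 2(11)+4(6) = 46°C
50°C vs 46°C → primer 1 is higher.

Primer 1, 50°C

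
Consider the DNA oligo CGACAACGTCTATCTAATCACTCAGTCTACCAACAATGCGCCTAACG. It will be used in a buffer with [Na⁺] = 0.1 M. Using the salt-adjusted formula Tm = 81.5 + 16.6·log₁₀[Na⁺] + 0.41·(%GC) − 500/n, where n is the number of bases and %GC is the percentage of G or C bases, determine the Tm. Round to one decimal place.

Length n = 47. Base counts: C=16, A=15, T=10, G=6
G+C = 22, so %GC = 22/47 × 100 = 46.809%
Salt term: 16.6 × (-1) = -16.6
GC term: 0.41 × 46.809 = 19.192; length term: −500/47 = −10.638
Tm = 81.5 + (-16.6) + 19.192 − 10.638 = 73.454 → 73.5°C

73.5°C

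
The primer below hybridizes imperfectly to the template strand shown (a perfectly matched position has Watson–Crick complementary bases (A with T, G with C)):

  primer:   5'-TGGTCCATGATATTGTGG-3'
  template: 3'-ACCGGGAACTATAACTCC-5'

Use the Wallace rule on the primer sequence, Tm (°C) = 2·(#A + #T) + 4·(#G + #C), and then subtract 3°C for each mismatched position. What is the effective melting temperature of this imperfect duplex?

Primer base counts: A=3, T=7, G=6, C=2 → A+T=10, G+C=8
Perfect-match Tm = 2(10) + 4(8) = 20 + 32 = 52°C
Mismatches (positions where the bases are not complementary): 3 (at positions 4, 7, 16)
Effective Tm = 52 − 3×3 = 52 − 9 = 43°C

43°C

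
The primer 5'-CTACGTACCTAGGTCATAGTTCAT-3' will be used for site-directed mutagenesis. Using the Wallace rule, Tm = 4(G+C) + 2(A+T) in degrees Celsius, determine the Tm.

68°C

G=4, A=6, T=8, C=6
A+T = 14, G+C = 10
Tm = 4·10 + 2·14 = 40 + 28 = 68°C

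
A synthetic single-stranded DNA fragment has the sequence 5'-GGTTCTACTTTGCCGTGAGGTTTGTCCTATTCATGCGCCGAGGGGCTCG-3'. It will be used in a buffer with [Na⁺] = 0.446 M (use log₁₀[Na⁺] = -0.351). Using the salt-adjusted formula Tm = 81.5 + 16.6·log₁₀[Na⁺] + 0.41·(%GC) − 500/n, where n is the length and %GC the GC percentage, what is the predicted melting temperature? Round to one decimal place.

Length n = 49. Counting bases: G=16, C=12, A=5, T=16
G+C = 28, so %GC = 28/49 × 100 = 57.143%
Salt term: 16.6 × (-0.351) = -5.827
GC term: 0.41 × 57.143 = 23.429; length term: −500/49 = −10.204
Tm = 81.5 + (-5.827) + 23.429 − 10.204 = 88.898 → 88.9°C

88.9°C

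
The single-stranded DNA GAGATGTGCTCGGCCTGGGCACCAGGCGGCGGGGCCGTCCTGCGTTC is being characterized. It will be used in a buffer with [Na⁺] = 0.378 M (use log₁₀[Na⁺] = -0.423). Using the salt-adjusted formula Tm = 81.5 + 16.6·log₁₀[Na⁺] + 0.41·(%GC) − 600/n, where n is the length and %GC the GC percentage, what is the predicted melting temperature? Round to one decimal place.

92.2°C

Length n = 47. Base counts: G=20, A=4, T=8, C=15
G+C = 35, so %GC = 35/47 × 100 = 74.468%
Salt term: 16.6 × (-0.423) = -7.022
GC term: 0.41 × 74.468 = 30.532; length term: −600/47 = −12.766
Tm = 81.5 + (-7.022) + 30.532 − 12.766 = 92.244 → 92.2°C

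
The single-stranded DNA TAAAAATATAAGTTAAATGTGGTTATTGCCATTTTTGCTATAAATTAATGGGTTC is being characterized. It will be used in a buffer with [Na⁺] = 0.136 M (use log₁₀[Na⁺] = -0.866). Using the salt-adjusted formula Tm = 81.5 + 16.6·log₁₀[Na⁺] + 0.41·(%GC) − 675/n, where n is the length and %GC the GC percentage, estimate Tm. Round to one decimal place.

Length n = 55. A=19, G=9, T=23, C=4
G+C = 13, so %GC = 13/55 × 100 = 23.636%
Salt term: 16.6 × (-0.866) = -14.376
GC term: 0.41 × 23.636 = 9.691; length term: −675/55 = −12.273
Tm = 81.5 + (-14.376) + 9.691 − 12.273 = 64.542 → 64.5°C

64.5°C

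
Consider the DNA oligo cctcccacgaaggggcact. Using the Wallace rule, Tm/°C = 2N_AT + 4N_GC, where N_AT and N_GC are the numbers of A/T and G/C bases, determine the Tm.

Counting bases: T=2, A=4, C=8, G=5
A+T = 6, G+C = 13
Tm = 4·13 + 2·6 = 52 + 12 = 64°C

64°C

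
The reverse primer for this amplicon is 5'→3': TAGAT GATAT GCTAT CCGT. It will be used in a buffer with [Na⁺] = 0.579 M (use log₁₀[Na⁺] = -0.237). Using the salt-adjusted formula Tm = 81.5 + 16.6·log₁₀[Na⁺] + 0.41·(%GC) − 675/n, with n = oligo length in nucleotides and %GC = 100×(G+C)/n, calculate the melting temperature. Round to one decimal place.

Length n = 19. Scanning the sequence gives C=3, A=5, T=7, G=4.
G+C = 7, so %GC = 7/19 × 100 = 36.842%
Salt term: 16.6 × (-0.237) = -3.934
GC term: 0.41 × 36.842 = 15.105; length term: −675/19 = −35.526
Tm = 81.5 + (-3.934) + 15.105 − 35.526 = 57.145 → 57.1°C

57.1°C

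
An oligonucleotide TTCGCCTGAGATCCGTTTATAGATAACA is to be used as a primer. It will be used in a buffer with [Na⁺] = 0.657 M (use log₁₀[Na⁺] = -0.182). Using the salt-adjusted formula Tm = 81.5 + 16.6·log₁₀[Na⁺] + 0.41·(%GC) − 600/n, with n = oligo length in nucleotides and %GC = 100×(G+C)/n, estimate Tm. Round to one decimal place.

Length n = 28. T=9, G=5, C=6, A=8
G+C = 11, so %GC = 11/28 × 100 = 39.286%
Salt term: 16.6 × (-0.182) = -3.021
GC term: 0.41 × 39.286 = 16.107; length term: −600/28 = −21.429
Tm = 81.5 + (-3.021) + 16.107 − 21.429 = 73.157 → 73.2°C

73.2°C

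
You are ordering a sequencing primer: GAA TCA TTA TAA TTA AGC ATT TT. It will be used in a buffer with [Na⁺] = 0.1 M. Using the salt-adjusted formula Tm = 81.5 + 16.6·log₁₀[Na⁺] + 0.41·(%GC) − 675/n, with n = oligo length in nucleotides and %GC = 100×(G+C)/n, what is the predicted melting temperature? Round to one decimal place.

Length n = 23. Base counts: G=2, A=9, C=2, T=10
G+C = 4, so %GC = 4/23 × 100 = 17.391%
Salt term: 16.6 × (-1) = -16.6
GC term: 0.41 × 17.391 = 7.13; length term: −675/23 = −29.348
Tm = 81.5 + (-16.6) + 7.13 − 29.348 = 42.682 → 42.7°C

42.7°C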